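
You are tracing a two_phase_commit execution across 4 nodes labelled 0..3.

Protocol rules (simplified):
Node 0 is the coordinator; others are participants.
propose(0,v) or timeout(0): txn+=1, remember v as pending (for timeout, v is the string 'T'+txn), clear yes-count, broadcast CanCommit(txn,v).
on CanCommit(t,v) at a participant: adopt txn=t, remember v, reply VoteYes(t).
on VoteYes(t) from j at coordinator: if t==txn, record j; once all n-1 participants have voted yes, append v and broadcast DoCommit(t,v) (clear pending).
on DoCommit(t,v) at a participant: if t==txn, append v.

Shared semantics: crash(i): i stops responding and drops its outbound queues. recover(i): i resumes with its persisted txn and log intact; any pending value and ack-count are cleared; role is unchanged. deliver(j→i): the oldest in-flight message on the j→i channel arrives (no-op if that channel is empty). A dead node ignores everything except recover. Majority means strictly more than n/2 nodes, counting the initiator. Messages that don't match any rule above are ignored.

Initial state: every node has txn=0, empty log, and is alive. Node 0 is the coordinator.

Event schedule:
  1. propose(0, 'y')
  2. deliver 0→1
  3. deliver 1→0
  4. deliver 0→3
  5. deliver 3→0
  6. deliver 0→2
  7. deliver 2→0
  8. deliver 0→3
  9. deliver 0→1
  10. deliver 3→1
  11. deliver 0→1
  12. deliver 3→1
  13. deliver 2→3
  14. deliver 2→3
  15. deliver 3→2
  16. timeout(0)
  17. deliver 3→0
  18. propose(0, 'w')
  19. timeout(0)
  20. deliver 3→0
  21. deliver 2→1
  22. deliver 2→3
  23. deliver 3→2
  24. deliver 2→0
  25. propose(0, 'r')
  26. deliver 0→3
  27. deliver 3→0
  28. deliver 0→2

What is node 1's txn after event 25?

1

after 1 — propose(0,'y'): n0:coor/t1/[-]
after 2 — deliver 0→1: n1:part/t1/[-]
after 3 — deliver 1→0: ·
after 4 — deliver 0→3: n3:part/t1/[-]
after 5 — deliver 3→0: ·
after 6 — deliver 0→2: n2:part/t1/[-]
after 7 — deliver 2→0: n0:coor/t1/[y]
after 8 — deliver 0→3: n3:part/t1/[y]
after 9 — deliver 0→1: n1:part/t1/[y]
after 10 — deliver 3→1: ·
after 11 — deliver 0→1: ·
after 12 — deliver 3→1: ·
after 13 — deliver 2→3: ·
after 14 — deliver 2→3: ·
after 15 — deliver 3→2: ·
after 16 — timeout(0): n0:coor/t2/[y]
after 17 — deliver 3→0: ·
after 18 — propose(0,'w'): n0:coor/t3/[y]
after 19 — timeout(0): n0:coor/t4/[y]
after 20 — deliver 3→0: ·
after 21 — deliver 2→1: ·
after 22 — deliver 2→3: ·
after 23 — deliver 3→2: ·
after 24 — deliver 2→0: ·
after 25 — propose(0,'r'): n0:coor/t5/[y]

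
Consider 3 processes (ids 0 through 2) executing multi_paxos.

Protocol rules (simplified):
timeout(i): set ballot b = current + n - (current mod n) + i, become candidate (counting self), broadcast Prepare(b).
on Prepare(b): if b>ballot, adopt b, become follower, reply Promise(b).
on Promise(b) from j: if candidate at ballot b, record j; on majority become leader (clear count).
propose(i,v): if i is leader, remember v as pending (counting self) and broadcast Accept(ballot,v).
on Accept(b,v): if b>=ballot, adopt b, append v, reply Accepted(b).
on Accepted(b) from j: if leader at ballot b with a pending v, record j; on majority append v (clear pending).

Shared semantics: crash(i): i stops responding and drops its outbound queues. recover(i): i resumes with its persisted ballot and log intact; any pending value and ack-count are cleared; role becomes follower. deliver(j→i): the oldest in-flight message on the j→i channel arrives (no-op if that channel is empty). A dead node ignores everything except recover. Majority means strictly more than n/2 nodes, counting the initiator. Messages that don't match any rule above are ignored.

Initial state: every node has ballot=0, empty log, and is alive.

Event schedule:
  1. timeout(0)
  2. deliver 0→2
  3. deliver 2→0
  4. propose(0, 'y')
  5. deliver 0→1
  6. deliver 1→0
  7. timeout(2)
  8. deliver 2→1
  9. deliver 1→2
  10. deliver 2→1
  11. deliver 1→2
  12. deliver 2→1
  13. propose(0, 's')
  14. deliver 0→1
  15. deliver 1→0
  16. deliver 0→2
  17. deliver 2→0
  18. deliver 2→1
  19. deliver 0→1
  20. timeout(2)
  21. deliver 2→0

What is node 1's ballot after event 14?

step 1 timeout(0): 0={cand,b=3,log=-}
step 2 deliver 0→2: 2={foll,b=3,log=-}
step 3 deliver 2→0: 0={lead,b=3,log=-}
step 4 propose(0,'y'): —
step 5 deliver 0→1: 1={foll,b=3,log=-}
step 6 deliver 1→0: —
step 7 timeout(2): 2={cand,b=8,log=-}
step 8 deliver 2→1: 1={foll,b=8,log=-}
step 9 deliver 1→2: 2={lead,b=8,log=-}
step 10 deliver 2→1: —
step 11 deliver 1→2: —
step 12 deliver 2→1: —
step 13 propose(0,'s'): —
step 14 deliver 0→1: —

8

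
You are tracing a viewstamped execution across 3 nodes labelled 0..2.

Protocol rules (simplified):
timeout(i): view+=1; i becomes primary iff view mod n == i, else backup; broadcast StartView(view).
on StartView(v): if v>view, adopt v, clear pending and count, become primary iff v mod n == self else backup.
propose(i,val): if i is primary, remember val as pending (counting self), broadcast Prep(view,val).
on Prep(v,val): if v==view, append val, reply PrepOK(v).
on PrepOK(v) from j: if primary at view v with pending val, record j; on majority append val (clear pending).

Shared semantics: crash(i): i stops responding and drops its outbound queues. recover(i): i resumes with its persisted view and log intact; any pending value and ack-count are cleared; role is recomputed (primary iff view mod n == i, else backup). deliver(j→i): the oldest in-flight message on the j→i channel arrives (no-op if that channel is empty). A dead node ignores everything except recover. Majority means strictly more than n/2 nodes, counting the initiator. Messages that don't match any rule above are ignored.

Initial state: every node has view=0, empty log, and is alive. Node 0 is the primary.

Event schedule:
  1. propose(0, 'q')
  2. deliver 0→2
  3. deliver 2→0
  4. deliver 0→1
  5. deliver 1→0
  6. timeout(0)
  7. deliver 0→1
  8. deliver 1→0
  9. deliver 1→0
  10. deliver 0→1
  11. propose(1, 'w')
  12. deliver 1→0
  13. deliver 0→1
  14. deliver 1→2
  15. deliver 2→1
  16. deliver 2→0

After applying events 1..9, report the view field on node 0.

1

[1] propose(0,'q') → ∅
[2] deliver 0→2 → N2(back v0 [q])
[3] deliver 2→0 → N0(prim v0 [q])
[4] deliver 0→1 → N1(back v0 [q])
[5] deliver 1→0 → ∅
[6] timeout(0) → N0(back v1 [q])
[7] deliver 0→1 → N1(prim v1 [q])
[8] deliver 1→0 → ∅
[9] deliver 1→0 → ∅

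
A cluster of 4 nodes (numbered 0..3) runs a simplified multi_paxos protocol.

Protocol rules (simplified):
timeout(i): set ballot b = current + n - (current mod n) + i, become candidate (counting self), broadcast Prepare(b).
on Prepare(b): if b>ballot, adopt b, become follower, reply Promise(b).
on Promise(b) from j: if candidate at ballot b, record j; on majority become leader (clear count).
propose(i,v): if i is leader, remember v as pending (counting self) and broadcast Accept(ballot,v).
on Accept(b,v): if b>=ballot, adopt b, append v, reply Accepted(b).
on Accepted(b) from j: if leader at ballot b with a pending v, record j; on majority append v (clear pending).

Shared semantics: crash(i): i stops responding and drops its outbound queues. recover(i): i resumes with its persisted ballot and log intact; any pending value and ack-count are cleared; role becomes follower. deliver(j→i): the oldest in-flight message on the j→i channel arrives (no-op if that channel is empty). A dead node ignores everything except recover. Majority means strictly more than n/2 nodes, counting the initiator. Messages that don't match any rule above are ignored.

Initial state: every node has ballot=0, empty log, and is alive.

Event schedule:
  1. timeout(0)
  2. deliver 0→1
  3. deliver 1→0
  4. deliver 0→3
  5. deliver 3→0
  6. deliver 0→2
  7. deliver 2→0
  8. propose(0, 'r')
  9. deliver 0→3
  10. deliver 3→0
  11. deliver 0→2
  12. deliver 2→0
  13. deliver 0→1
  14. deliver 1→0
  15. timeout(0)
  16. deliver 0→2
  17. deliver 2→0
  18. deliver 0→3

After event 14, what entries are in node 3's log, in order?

r

after 1 — timeout(0): n0:cand/b4/[-]
after 2 — deliver 0→1: n1:foll/b4/[-]
after 3 — deliver 1→0: ·
after 4 — deliver 0→3: n3:foll/b4/[-]
after 5 — deliver 3→0: n0:lead/b4/[-]
after 6 — deliver 0→2: n2:foll/b4/[-]
after 7 — deliver 2→0: ·
after 8 — propose(0,'r'): ·
after 9 — deliver 0→3: n3:foll/b4/[r]
after 10 — deliver 3→0: ·
after 11 — deliver 0→2: n2:foll/b4/[r]
after 12 — deliver 2→0: n0:lead/b4/[r]
after 13 — deliver 0→1: n1:foll/b4/[r]
after 14 — deliver 1→0: ·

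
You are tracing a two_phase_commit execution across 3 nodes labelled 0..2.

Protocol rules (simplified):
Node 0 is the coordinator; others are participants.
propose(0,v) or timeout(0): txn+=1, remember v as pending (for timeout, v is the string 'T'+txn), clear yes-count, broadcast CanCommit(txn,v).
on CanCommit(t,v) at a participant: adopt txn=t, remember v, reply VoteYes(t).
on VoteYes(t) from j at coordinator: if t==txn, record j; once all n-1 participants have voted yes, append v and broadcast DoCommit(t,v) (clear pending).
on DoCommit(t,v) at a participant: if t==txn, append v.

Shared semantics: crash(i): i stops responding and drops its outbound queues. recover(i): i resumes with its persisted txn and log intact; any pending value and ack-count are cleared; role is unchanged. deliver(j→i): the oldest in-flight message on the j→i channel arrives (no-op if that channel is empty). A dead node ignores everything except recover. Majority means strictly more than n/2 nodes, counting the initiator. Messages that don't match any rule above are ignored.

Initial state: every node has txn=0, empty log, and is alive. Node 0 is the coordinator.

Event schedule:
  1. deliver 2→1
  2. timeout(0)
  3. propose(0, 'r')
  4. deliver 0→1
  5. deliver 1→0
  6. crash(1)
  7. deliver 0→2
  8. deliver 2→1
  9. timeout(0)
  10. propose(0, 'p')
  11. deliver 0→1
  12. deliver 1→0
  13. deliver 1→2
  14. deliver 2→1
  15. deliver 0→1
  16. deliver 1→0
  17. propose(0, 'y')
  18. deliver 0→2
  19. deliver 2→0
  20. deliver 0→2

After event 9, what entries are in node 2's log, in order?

after 1 — deliver 2→1: ·
after 2 — timeout(0): n0:coor/t1/[-]
after 3 — propose(0,'r'): n0:coor/t2/[-]
after 4 — deliver 0→1: n1:part/t1/[-]
after 5 — deliver 1→0: ·
after 6 — crash(1): n1:✗part/t1/[-]
after 7 — deliver 0→2: n2:part/t1/[-]
after 8 — deliver 2→1: ·
after 9 — timeout(0): n0:coor/t3/[-]

empty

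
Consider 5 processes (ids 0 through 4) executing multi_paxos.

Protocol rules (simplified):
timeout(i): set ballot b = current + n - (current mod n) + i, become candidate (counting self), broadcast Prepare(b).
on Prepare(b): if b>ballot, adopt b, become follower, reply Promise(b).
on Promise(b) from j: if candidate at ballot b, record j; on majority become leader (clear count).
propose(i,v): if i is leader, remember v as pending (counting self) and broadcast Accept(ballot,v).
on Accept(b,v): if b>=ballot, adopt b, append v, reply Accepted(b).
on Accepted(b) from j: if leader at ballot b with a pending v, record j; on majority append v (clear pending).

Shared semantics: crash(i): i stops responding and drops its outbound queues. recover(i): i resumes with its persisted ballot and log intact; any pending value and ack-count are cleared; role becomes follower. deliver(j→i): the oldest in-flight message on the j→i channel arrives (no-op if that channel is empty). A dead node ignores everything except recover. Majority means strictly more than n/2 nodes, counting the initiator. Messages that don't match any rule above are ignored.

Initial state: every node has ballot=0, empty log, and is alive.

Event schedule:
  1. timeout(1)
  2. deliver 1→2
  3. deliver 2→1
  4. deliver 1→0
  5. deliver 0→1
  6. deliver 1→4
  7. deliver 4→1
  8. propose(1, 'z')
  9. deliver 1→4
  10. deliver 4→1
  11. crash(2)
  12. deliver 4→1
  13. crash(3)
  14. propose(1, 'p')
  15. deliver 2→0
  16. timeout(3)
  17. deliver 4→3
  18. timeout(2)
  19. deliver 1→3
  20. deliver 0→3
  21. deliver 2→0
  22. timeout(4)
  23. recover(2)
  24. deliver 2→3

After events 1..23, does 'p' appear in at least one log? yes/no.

no

[1] timeout(1) → N1(cand b6 [-])
[2] deliver 1→2 → N2(foll b6 [-])
[3] deliver 2→1 → ∅
[4] deliver 1→0 → N0(foll b6 [-])
[5] deliver 0→1 → N1(lead b6 [-])
[6] deliver 1→4 → N4(foll b6 [-])
[7] deliver 4→1 → ∅
[8] propose(1,'z') → ∅
[9] deliver 1→4 → N4(foll b6 [z])
[10] deliver 4→1 → ∅
[11] crash(2) → N2(✗foll b6 [-])
[12] deliver 4→1 → ∅
[13] crash(3) → N3(✗foll b0 [-])
[14] propose(1,'p') → ∅
[15] deliver 2→0 → ∅
[16] timeout(3) → ∅
[17] deliver 4→3 → ∅
[18] timeout(2) → ∅
[19] deliver 1→3 → ∅
[20] deliver 0→3 → ∅
[21] deliver 2→0 → ∅
[22] timeout(4) → N4(cand b14 [z])
[23] recover(2) → N2(foll b6 [-])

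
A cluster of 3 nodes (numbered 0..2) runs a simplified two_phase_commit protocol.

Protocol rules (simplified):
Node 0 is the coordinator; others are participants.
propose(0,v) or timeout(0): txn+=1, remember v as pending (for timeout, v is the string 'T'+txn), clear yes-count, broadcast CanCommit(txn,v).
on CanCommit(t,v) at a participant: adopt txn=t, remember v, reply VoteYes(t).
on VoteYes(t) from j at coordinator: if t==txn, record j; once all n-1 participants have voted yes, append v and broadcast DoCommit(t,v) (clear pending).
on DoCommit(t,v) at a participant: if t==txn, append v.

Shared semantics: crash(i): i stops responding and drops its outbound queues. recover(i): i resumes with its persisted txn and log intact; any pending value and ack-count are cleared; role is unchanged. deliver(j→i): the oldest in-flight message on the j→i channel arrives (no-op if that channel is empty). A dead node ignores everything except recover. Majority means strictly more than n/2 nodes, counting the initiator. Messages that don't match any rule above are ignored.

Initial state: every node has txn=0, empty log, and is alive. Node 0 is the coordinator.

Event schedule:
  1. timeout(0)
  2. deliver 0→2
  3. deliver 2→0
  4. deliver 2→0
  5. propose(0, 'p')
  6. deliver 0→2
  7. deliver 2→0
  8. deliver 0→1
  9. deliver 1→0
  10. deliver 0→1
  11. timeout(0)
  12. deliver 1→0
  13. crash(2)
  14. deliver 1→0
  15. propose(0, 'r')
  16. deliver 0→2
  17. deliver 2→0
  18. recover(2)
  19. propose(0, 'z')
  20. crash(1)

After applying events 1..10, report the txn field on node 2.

after 1 — timeout(0): n0:coor/t1/[-]
after 2 — deliver 0→2: n2:part/t1/[-]
after 3 — deliver 2→0: ·
after 4 — deliver 2→0: ·
after 5 — propose(0,'p'): n0:coor/t2/[-]
after 6 — deliver 0→2: n2:part/t2/[-]
after 7 — deliver 2→0: ·
after 8 — deliver 0→1: n1:part/t1/[-]
after 9 — deliver 1→0: ·
after 10 — deliver 0→1: n1:part/t2/[-]

2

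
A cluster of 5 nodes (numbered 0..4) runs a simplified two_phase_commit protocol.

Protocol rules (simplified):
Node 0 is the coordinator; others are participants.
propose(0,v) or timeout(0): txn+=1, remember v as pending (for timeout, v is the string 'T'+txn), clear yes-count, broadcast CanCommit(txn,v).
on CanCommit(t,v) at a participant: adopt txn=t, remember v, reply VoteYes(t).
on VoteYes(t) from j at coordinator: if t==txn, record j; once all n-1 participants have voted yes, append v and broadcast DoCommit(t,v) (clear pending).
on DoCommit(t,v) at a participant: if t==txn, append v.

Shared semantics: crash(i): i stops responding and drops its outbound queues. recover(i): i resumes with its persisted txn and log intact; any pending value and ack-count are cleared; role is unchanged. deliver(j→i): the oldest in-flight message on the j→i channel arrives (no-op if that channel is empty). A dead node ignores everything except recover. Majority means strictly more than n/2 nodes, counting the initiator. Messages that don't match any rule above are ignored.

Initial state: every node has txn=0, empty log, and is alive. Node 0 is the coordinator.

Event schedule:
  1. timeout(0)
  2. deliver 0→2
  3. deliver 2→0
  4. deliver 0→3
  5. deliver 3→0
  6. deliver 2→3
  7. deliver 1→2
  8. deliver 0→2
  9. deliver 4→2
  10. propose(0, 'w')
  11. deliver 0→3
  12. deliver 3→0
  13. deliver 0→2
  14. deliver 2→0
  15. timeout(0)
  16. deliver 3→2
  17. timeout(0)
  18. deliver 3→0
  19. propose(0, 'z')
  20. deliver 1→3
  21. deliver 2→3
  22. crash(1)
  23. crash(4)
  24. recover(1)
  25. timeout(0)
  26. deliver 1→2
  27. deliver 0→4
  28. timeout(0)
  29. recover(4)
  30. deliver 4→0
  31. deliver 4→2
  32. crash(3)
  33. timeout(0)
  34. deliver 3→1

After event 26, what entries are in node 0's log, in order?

empty

[1] timeout(0) → N0(coor t1 [-])
[2] deliver 0→2 → N2(part t1 [-])
[3] deliver 2→0 → ∅
[4] deliver 0→3 → N3(part t1 [-])
[5] deliver 3→0 → ∅
[6] deliver 2→3 → ∅
[7] deliver 1→2 → ∅
[8] deliver 0→2 → ∅
[9] deliver 4→2 → ∅
[10] propose(0,'w') → N0(coor t2 [-])
[11] deliver 0→3 → N3(part t2 [-])
[12] deliver 3→0 → ∅
[13] deliver 0→2 → N2(part t2 [-])
[14] deliver 2→0 → ∅
[15] timeout(0) → N0(coor t3 [-])
[16] deliver 3→2 → ∅
[17] timeout(0) → N0(coor t4 [-])
[18] deliver 3→0 → ∅
[19] propose(0,'z') → N0(coor t5 [-])
[20] deliver 1→3 → ∅
[21] deliver 2→3 → ∅
[22] crash(1) → N1(✗part t0 [-])
[23] crash(4) → N4(✗part t0 [-])
[24] recover(1) → N1(part t0 [-])
[25] timeout(0) → N0(coor t6 [-])
[26] deliver 1→2 → ∅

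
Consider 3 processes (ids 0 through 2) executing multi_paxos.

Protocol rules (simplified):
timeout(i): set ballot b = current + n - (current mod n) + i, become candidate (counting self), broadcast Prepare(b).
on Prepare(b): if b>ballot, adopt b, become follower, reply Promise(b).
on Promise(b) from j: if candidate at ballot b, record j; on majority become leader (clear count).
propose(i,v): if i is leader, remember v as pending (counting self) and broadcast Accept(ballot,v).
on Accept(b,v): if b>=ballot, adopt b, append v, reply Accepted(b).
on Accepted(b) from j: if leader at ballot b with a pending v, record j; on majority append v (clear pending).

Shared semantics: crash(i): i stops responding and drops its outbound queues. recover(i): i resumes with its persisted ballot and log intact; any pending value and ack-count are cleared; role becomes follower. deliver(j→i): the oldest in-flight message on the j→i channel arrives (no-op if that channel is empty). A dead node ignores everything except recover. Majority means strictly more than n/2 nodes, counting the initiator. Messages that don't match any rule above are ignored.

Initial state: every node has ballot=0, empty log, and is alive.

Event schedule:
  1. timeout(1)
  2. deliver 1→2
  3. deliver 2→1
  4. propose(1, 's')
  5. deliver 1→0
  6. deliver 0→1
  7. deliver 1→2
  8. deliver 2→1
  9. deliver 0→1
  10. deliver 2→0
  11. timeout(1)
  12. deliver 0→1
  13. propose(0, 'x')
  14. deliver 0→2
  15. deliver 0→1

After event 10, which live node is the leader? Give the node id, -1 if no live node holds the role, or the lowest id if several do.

1. timeout(1):  <1:cand b4 ->
2. deliver 1→2:  <2:foll b4 ->
3. deliver 2→1:  <1:lead b4 ->
4. propose(1,'s'):  nop
5. deliver 1→0:  <0:foll b4 ->
6. deliver 0→1:  nop
7. deliver 1→2:  <2:foll b4 s>
8. deliver 2→1:  <1:lead b4 s>
9. deliver 0→1:  nop
10. deliver 2→0:  nop

1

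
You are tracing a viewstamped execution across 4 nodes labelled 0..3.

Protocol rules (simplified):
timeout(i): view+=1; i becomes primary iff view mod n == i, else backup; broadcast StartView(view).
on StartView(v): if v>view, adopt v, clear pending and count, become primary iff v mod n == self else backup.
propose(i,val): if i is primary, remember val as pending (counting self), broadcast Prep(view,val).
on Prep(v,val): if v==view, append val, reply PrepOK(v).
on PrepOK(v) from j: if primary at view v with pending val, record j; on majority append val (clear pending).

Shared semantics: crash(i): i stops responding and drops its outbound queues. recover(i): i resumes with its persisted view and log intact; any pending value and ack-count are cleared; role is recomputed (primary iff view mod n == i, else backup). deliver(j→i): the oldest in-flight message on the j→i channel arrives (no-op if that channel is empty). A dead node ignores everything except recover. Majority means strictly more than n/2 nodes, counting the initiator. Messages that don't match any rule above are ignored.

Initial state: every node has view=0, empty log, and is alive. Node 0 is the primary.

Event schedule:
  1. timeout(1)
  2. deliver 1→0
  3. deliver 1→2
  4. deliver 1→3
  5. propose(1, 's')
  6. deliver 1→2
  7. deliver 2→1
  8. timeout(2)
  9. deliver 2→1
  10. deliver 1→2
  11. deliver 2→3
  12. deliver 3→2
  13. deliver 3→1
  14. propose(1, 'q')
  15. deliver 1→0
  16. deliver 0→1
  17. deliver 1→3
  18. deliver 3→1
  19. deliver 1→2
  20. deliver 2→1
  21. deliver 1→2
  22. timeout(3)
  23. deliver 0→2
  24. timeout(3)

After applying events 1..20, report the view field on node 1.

2

1. timeout(1):  <1:prim v1 ->
2. deliver 1→0:  <0:back v1 ->
3. deliver 1→2:  <2:back v1 ->
4. deliver 1→3:  <3:back v1 ->
5. propose(1,'s'):  nop
6. deliver 1→2:  <2:back v1 s>
7. deliver 2→1:  nop
8. timeout(2):  <2:prim v2 s>
9. deliver 2→1:  <1:back v2 ->
10. deliver 1→2:  nop
11. deliver 2→3:  <3:back v2 ->
12. deliver 3→2:  nop
13. deliver 3→1:  nop
14. propose(1,'q'):  nop
15. deliver 1→0:  <0:back v1 s>
16. deliver 0→1:  nop
17. deliver 1→3:  nop
18. deliver 3→1:  nop
19. deliver 1→2:  nop
20. deliver 2→1:  nop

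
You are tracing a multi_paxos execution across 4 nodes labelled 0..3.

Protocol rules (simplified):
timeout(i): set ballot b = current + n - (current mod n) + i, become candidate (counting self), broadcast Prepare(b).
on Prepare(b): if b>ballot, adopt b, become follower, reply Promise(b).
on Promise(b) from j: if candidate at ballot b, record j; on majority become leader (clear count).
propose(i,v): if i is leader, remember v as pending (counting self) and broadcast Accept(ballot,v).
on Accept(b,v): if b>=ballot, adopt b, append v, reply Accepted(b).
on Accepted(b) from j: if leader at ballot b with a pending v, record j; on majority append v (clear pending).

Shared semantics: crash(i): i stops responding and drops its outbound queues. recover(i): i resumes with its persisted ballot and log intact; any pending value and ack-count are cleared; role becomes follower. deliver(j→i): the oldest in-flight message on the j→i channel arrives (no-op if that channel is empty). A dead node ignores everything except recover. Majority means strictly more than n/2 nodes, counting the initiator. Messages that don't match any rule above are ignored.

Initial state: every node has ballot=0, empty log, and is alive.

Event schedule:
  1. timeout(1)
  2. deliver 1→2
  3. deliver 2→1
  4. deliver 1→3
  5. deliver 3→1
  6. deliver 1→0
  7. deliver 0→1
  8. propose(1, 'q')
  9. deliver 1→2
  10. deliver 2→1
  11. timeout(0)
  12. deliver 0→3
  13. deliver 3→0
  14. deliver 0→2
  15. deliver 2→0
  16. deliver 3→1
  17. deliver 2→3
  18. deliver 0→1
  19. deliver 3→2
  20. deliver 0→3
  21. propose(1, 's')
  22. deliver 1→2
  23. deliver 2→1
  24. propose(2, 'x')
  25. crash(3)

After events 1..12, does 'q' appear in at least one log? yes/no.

yes

step 1 timeout(1): 1={cand,b=5,log=-}
step 2 deliver 1→2: 2={foll,b=5,log=-}
step 3 deliver 2→1: —
step 4 deliver 1→3: 3={foll,b=5,log=-}
step 5 deliver 3→1: 1={lead,b=5,log=-}
step 6 deliver 1→0: 0={foll,b=5,log=-}
step 7 deliver 0→1: —
step 8 propose(1,'q'): —
step 9 deliver 1→2: 2={foll,b=5,log=q}
step 10 deliver 2→1: —
step 11 timeout(0): 0={cand,b=8,log=-}
step 12 deliver 0→3: 3={foll,b=8,log=-}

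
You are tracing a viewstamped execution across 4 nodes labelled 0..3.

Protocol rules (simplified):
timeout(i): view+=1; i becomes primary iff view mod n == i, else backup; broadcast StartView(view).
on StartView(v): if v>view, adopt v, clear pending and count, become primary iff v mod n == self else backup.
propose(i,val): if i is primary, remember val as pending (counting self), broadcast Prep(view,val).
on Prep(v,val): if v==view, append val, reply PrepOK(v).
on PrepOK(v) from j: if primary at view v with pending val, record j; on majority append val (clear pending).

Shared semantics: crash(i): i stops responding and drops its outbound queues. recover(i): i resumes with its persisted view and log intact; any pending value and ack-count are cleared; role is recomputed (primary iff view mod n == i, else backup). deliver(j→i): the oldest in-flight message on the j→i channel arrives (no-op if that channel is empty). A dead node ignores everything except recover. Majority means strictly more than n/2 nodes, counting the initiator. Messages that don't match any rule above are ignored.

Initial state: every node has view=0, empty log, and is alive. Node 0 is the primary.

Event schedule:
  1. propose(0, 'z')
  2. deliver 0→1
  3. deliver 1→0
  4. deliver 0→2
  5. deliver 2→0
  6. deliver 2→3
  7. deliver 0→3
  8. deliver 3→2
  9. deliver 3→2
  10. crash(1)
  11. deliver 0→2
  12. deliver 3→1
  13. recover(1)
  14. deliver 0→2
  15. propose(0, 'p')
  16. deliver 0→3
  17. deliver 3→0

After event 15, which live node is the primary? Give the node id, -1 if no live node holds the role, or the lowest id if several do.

0

e1 propose(0,'z'): ·
e2 deliver 0→1: 1[back,v=0,z]
e3 deliver 1→0: ·
e4 deliver 0→2: 2[back,v=0,z]
e5 deliver 2→0: 0[prim,v=0,z]
e6 deliver 2→3: ·
e7 deliver 0→3: 3[back,v=0,z]
e8 deliver 3→2: ·
e9 deliver 3→2: ·
e10 crash(1): 1[✗back,v=0,z]
e11 deliver 0→2: ·
e12 deliver 3→1: ·
e13 recover(1): 1[back,v=0,z]
e14 deliver 0→2: ·
e15 propose(0,'p'): ·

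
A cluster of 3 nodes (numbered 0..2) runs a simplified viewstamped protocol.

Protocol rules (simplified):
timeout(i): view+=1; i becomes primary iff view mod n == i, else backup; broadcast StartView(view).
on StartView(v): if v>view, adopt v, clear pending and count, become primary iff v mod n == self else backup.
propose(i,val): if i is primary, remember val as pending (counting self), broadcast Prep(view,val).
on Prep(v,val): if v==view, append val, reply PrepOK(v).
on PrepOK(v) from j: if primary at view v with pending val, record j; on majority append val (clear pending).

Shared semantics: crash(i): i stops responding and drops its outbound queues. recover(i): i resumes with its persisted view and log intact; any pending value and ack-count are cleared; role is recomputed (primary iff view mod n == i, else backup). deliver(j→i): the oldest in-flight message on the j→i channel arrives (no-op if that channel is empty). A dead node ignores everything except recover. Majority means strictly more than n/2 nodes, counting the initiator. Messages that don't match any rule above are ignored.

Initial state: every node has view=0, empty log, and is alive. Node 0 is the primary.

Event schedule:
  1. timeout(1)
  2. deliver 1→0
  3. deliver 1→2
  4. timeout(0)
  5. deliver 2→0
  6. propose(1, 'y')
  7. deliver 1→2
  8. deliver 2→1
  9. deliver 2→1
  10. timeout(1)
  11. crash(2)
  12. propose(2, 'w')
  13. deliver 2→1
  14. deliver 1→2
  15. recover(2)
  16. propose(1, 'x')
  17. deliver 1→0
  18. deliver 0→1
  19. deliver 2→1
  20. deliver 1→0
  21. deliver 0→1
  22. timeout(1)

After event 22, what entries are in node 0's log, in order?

empty

step 1 timeout(1): 1={prim,v=1,log=-}
step 2 deliver 1→0: 0={back,v=1,log=-}
step 3 deliver 1→2: 2={back,v=1,log=-}
step 4 timeout(0): 0={back,v=2,log=-}
step 5 deliver 2→0: —
step 6 propose(1,'y'): —
step 7 deliver 1→2: 2={back,v=1,log=y}
step 8 deliver 2→1: 1={prim,v=1,log=y}
step 9 deliver 2→1: —
step 10 timeout(1): 1={back,v=2,log=y}
step 11 crash(2): 2={✗back,v=1,log=y}
step 12 propose(2,'w'): —
step 13 deliver 2→1: —
step 14 deliver 1→2: —
step 15 recover(2): 2={back,v=1,log=y}
step 16 propose(1,'x'): —
step 17 deliver 1→0: —
step 18 deliver 0→1: —
step 19 deliver 2→1: —
step 20 deliver 1→0: —
step 21 deliver 0→1: —
step 22 timeout(1): 1={back,v=3,log=y}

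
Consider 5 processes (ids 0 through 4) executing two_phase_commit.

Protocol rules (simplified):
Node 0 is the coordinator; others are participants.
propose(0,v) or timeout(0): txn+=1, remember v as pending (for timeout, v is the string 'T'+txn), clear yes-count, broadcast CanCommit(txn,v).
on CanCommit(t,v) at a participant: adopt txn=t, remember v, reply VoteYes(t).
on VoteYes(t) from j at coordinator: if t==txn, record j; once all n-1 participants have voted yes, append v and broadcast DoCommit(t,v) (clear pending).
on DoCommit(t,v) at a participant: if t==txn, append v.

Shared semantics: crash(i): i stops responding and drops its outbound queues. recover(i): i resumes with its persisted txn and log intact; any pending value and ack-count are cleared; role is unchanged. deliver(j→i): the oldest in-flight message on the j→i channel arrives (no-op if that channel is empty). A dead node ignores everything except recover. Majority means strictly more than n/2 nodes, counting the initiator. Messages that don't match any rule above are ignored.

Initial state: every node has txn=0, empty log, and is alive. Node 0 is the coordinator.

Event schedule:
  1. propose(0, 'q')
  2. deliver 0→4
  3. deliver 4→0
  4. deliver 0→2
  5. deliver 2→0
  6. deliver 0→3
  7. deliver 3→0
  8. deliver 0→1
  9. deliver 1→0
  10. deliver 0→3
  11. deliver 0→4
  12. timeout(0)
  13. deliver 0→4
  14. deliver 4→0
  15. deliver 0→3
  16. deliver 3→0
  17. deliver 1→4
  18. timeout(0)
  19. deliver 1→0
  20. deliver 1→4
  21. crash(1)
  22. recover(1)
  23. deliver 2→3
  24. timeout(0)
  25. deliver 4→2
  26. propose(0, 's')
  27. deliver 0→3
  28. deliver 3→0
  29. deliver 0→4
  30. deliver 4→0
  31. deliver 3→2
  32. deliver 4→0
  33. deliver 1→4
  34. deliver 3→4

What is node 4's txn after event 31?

1. propose(0,'q'):  <0:coor t1 ->
2. deliver 0→4:  <4:part t1 ->
3. deliver 4→0:  nop
4. deliver 0→2:  <2:part t1 ->
5. deliver 2→0:  nop
6. deliver 0→3:  <3:part t1 ->
7. deliver 3→0:  nop
8. deliver 0→1:  <1:part t1 ->
9. deliver 1→0:  <0:coor t1 q>
10. deliver 0→3:  <3:part t1 q>
11. deliver 0→4:  <4:part t1 q>
12. timeout(0):  <0:coor t2 q>
13. deliver 0→4:  <4:part t2 q>
14. deliver 4→0:  nop
15. deliver 0→3:  <3:part t2 q>
16. deliver 3→0:  nop
17. deliver 1→4:  nop
18. timeout(0):  <0:coor t3 q>
19. deliver 1→0:  nop
20. deliver 1→4:  nop
21. crash(1):  <1:✗part t1 ->
22. recover(1):  <1:part t1 ->
23. deliver 2→3:  nop
24. timeout(0):  <0:coor t4 q>
25. deliver 4→2:  nop
26. propose(0,'s'):  <0:coor t5 q>
27. deliver 0→3:  <3:part t3 q>
28. deliver 3→0:  nop
29. deliver 0→4:  <4:part t3 q>
30. deliver 4→0:  nop
31. deliver 3→2:  nop

3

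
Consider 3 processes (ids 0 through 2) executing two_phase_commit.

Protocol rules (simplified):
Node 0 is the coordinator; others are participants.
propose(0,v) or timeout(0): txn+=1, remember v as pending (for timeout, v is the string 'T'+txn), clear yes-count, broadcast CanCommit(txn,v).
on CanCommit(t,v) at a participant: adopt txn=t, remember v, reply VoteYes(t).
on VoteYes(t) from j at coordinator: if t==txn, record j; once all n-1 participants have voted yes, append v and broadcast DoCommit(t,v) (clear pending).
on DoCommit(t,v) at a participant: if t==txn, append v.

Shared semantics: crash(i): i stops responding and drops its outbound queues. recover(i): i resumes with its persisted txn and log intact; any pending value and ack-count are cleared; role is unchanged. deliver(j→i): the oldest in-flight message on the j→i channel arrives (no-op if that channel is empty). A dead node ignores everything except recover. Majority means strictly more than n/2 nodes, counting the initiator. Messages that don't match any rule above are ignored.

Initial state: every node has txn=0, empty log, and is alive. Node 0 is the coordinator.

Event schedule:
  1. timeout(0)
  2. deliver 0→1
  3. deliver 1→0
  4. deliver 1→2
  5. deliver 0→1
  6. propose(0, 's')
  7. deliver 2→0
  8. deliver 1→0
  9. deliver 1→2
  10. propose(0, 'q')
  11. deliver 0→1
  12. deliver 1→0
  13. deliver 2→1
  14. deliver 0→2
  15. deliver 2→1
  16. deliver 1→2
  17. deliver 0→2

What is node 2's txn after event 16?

1

e1 timeout(0): 0[coor,t=1,-]
e2 deliver 0→1: 1[part,t=1,-]
e3 deliver 1→0: ·
e4 deliver 1→2: ·
e5 deliver 0→1: ·
e6 propose(0,'s'): 0[coor,t=2,-]
e7 deliver 2→0: ·
e8 deliver 1→0: ·
e9 deliver 1→2: ·
e10 propose(0,'q'): 0[coor,t=3,-]
e11 deliver 0→1: 1[part,t=2,-]
e12 deliver 1→0: ·
e13 deliver 2→1: ·
e14 deliver 0→2: 2[part,t=1,-]
e15 deliver 2→1: ·
e16 deliver 1→2: ·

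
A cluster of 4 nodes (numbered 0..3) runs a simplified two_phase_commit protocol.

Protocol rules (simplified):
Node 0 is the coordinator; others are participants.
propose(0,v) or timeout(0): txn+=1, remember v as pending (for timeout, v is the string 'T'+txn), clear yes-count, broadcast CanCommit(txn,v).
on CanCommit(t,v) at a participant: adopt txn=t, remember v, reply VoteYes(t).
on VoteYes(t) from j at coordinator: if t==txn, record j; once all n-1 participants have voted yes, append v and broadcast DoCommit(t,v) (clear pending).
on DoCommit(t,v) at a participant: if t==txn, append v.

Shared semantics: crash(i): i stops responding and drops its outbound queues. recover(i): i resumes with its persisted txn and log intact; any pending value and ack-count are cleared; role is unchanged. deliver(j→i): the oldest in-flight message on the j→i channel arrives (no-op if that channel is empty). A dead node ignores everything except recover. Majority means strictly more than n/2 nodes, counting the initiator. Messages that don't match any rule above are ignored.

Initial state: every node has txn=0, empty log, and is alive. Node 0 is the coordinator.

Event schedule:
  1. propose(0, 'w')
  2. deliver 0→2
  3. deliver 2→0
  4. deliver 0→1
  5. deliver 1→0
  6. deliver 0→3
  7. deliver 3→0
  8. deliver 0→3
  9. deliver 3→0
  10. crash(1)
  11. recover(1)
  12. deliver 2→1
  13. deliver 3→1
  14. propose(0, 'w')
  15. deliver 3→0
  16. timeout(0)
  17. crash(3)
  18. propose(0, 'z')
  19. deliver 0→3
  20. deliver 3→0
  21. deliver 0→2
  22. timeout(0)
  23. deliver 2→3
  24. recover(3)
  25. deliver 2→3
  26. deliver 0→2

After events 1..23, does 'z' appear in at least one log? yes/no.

no

e1 propose(0,'w'): 0[coor,t=1,-]
e2 deliver 0→2: 2[part,t=1,-]
e3 deliver 2→0: ·
e4 deliver 0→1: 1[part,t=1,-]
e5 deliver 1→0: ·
e6 deliver 0→3: 3[part,t=1,-]
e7 deliver 3→0: 0[coor,t=1,w]
e8 deliver 0→3: 3[part,t=1,w]
e9 deliver 3→0: ·
e10 crash(1): 1[✗part,t=1,-]
e11 recover(1): 1[part,t=1,-]
e12 deliver 2→1: ·
e13 deliver 3→1: ·
e14 propose(0,'w'): 0[coor,t=2,w]
e15 deliver 3→0: ·
e16 timeout(0): 0[coor,t=3,w]
e17 crash(3): 3[✗part,t=1,w]
e18 propose(0,'z'): 0[coor,t=4,w]
e19 deliver 0→3: ·
e20 deliver 3→0: ·
e21 deliver 0→2: 2[part,t=1,w]
e22 timeout(0): 0[coor,t=5,w]
e23 deliver 2→3: ·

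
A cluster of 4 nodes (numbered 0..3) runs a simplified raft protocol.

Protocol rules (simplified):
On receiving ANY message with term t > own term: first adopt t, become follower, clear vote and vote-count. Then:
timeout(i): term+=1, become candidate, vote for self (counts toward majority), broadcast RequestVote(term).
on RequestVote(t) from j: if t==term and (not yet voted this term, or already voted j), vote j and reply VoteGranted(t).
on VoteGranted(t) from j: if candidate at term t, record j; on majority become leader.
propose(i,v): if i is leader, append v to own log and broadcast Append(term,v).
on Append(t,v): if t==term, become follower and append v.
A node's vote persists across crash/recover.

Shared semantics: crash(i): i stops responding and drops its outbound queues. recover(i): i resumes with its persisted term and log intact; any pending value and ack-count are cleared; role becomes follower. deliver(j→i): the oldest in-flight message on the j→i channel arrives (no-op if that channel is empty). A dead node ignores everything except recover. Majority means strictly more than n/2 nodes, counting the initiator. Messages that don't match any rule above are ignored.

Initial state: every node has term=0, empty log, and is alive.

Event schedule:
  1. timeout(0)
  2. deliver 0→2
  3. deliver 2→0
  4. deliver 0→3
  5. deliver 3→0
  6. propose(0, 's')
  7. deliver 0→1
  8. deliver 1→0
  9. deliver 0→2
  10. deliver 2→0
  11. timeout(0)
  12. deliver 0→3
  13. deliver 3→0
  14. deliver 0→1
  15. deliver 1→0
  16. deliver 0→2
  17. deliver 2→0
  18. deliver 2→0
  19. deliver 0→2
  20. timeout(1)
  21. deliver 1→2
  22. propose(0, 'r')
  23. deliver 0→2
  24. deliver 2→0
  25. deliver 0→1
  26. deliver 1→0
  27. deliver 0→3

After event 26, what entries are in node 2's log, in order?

s

after 1 — timeout(0): n0:cand/t1/[-]
after 2 — deliver 0→2: n2:foll/t1/[-]
after 3 — deliver 2→0: ·
after 4 — deliver 0→3: n3:foll/t1/[-]
after 5 — deliver 3→0: n0:lead/t1/[-]
after 6 — propose(0,'s'): n0:lead/t1/[s]
after 7 — deliver 0→1: n1:foll/t1/[-]
after 8 — deliver 1→0: ·
after 9 — deliver 0→2: n2:foll/t1/[s]
after 10 — deliver 2→0: ·
after 11 — timeout(0): n0:cand/t2/[s]
after 12 — deliver 0→3: n3:foll/t1/[s]
after 13 — deliver 3→0: ·
after 14 — deliver 0→1: n1:foll/t1/[s]
after 15 — deliver 1→0: ·
after 16 — deliver 0→2: n2:foll/t2/[s]
after 17 — deliver 2→0: ·
after 18 — deliver 2→0: ·
after 19 — deliver 0→2: ·
after 20 — timeout(1): n1:cand/t2/[s]
after 21 — deliver 1→2: ·
after 22 — propose(0,'r'): ·
after 23 — deliver 0→2: ·
after 24 — deliver 2→0: ·
after 25 — deliver 0→1: ·
after 26 — deliver 1→0: ·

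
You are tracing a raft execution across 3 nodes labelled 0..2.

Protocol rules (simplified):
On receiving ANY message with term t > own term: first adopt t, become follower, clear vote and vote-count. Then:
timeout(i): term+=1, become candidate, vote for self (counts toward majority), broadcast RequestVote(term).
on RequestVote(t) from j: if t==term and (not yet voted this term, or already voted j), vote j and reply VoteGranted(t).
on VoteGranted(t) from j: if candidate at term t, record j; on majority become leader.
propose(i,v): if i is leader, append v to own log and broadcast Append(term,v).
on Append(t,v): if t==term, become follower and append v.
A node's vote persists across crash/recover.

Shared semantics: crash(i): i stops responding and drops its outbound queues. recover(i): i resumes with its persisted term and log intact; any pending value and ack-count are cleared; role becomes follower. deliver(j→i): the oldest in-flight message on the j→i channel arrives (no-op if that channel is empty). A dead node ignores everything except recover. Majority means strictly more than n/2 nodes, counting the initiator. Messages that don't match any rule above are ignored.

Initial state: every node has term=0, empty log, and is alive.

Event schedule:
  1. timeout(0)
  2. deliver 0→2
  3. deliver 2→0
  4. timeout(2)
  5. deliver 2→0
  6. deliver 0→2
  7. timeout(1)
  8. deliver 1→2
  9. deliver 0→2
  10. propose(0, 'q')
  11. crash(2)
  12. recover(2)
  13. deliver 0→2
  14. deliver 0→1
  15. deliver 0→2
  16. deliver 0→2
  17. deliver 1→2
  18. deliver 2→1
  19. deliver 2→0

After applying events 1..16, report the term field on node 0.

2

[1] timeout(0) → N0(cand t1 [-])
[2] deliver 0→2 → N2(foll t1 [-])
[3] deliver 2→0 → N0(lead t1 [-])
[4] timeout(2) → N2(cand t2 [-])
[5] deliver 2→0 → N0(foll t2 [-])
[6] deliver 0→2 → N2(lead t2 [-])
[7] timeout(1) → N1(cand t1 [-])
[8] deliver 1→2 → ∅
[9] deliver 0→2 → ∅
[10] propose(0,'q') → ∅
[11] crash(2) → N2(✗lead t2 [-])
[12] recover(2) → N2(foll t2 [-])
[13] deliver 0→2 → ∅
[14] deliver 0→1 → ∅
[15] deliver 0→2 → ∅
[16] deliver 0→2 → ∅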